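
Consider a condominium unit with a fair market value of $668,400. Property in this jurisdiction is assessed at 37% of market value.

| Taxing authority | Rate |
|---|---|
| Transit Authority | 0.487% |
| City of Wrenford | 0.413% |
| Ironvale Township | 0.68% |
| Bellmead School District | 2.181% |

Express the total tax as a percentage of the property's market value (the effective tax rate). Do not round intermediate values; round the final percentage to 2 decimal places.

1.39%

Assessed value = $668,400 × 0.37 = $247,308
Transit Authority: $247,308 × 0.00487 = $1,204.38996
City of Wrenford: $247,308 × 0.00413 = $1,021.38204
Ironvale Township: $247,308 × 0.0068 = $1,681.6944
Bellmead School District: $247,308 × 0.02181 = $5,393.78748
Total tax = $9,301.25388
Effective rate = $9,301.25388 ÷ $668,400 = 1.39% of market value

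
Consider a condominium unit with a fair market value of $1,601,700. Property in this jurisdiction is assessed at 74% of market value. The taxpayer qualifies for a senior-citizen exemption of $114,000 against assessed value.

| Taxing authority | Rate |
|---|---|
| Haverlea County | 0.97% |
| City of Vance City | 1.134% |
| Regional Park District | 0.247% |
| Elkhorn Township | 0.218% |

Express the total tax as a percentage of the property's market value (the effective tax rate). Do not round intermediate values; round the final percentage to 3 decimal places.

1.718%

Assessed value = $1,601,700 × 0.74 = $1,185,258
Taxable value = $1,185,258 − $114,000 = $1,071,258
Haverlea County: $1,071,258 × 0.0097 = $10,391.2026
City of Vance City: $1,071,258 × 0.01134 = $12,148.06572
Regional Park District: $1,071,258 × 0.00247 = $2,646.00726
Elkhorn Township: $1,071,258 × 0.00218 = $2,335.34244
Total tax = $27,520.61802
Effective rate = $27,520.61802 ÷ $1,601,700 = 1.718% of market value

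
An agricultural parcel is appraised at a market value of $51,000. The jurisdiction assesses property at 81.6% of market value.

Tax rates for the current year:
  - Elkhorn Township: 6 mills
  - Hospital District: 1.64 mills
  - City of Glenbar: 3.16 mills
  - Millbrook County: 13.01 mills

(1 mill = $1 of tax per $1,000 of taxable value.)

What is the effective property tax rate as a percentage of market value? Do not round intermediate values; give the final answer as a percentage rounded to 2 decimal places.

1.94%

Assessed value = $51,000 × 0.816 = $41,616
Elkhorn Township: $41,616 × 0.006 = $249.696
Hospital District: $41,616 × 0.00164 = $68.25024
City of Glenbar: $41,616 × 0.00316 = $131.50656
Millbrook County: $41,616 × 0.01301 = $541.42416
Total tax = $990.87696
Effective rate = $990.87696 ÷ $51,000 = 1.94% of market value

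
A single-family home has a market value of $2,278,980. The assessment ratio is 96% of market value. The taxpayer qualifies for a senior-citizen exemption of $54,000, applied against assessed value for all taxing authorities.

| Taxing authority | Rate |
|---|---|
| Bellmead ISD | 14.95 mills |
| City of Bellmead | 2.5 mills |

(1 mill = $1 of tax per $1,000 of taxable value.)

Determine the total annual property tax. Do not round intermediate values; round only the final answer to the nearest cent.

$37,235.17

Assessed value = $2,278,980 × 0.96 = $2,187,820.8
Taxable value = $2,187,820.8 − $54,000 = $2,133,820.8
Bellmead ISD: $2,133,820.8 × 0.01495 = $31,900.62096
City of Bellmead: $2,133,820.8 × 0.0025 = $5,334.552
Total = $31,900.62096 + $5,334.552 = $37,235.17296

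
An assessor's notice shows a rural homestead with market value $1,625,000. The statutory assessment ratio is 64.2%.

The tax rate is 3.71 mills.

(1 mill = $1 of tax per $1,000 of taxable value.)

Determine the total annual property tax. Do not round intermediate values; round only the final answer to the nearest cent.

Assessed value = $1,625,000 × 0.642 = $1,043,250
Tax = $1,043,250 × 0.00371 = $3,870.4575

$3,870.46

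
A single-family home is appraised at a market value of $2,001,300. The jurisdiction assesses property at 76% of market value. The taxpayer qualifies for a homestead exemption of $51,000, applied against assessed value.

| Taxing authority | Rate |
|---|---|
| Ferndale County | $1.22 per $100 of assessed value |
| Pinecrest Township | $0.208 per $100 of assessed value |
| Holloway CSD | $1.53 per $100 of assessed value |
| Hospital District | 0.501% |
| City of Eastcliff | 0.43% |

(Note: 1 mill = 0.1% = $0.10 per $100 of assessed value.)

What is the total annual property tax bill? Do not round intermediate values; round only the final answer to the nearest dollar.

Assessed value = $2,001,300 × 0.76 = $1,520,988
Taxable value = $1,520,988 − $51,000 = $1,469,988
Ferndale County: $1,469,988 × 0.0122 = $17,933.8536
Pinecrest Township: $1,469,988 × 0.00208 = $3,057.57504
Holloway CSD: $1,469,988 × 0.0153 = $22,490.8164
Hospital District: $1,469,988 × 0.00501 = $7,364.63988
City of Eastcliff: $1,469,988 × 0.0043 = $6,320.9484
Total = $57,167.83332

$57,168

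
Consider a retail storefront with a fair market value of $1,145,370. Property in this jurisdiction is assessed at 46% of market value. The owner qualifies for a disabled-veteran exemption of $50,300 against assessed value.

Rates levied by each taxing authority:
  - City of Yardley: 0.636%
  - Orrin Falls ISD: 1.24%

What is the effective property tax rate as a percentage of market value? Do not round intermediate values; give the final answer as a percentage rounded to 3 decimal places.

Assessed value = $1,145,370 × 0.46 = $526,870.2
Taxable value = $526,870.2 − $50,300 = $476,570.2
City of Yardley: $476,570.2 × 0.00636 = $3,030.986472
Orrin Falls ISD: $476,570.2 × 0.0124 = $5,909.47048
Total tax = $8,940.456952
Effective rate = $8,940.456952 ÷ $1,145,370 = 0.781% of market value

0.781%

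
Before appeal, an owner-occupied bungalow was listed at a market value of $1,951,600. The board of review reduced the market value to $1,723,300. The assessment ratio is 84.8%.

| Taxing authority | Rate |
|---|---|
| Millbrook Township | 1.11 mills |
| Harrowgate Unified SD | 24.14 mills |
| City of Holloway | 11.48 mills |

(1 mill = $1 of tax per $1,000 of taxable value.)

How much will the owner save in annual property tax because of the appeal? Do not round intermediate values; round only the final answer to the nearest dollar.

Old assessed value = $1,951,600 × 0.848 = $1,654,956.8
New assessed value = $1,723,300 × 0.848 = $1,461,358.4
Combined rate = 0.00111 + 0.02414 + 0.01148 = 0.03673
Old tax = $1,654,956.8 × 0.03673 = $60,786.563264
New tax = $1,461,358.4 × 0.03673 = $53,675.694032
Reduction = $60,786.563264 − $53,675.694032 = $7,110.869232

$7,111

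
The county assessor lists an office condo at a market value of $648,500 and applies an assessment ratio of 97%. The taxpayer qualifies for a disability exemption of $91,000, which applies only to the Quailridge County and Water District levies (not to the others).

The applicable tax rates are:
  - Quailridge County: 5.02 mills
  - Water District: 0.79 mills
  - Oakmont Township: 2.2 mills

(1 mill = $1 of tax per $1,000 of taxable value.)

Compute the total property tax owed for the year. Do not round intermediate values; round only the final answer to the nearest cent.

Assessed value = $648,500 × 0.97 = $629,045
Quailridge County: ($629,045 − $91,000) × 0.00502 = $538,045 × 0.00502 = $2,700.9859
Water District: ($629,045 − $91,000) × 0.00079 = $538,045 × 0.00079 = $425.05555
Oakmont Township: $629,045 × 0.0022 = $1,383.899
Total = $4,509.94045

$4,509.94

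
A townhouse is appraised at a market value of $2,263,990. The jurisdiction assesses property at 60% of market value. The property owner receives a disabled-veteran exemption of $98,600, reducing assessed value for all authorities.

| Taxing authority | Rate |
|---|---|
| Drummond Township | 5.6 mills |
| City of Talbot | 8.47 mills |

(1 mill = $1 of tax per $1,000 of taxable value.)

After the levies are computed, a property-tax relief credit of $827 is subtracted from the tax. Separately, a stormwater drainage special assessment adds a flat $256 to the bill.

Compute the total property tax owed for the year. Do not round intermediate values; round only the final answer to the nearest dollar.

$17,154

Assessed value = $2,263,990 × 0.6 = $1,358,394
Taxable value = $1,358,394 − $98,600 = $1,259,794
Drummond Township: $1,259,794 × 0.0056 = $7,054.8464
City of Talbot: $1,259,794 × 0.00847 = $10,670.45518
Levies subtotal = $17,725.30158
After credit = $17,725.30158 − $827 = $16,898.30158
Total = $16,898.30158 + $256 = $17,154.30158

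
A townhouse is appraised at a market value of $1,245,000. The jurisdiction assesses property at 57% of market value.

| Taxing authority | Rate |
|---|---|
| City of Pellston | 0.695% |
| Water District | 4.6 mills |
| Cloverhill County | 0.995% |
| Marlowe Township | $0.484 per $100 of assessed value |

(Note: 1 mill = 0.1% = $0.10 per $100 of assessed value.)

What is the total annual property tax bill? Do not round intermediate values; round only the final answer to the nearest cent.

$18,692.18

Assessed value = $1,245,000 × 0.57 = $709,650
City of Pellston: $709,650 × 0.00695 = $4,932.0675
Water District: $709,650 × 0.0046 = $3,264.39
Cloverhill County: $709,650 × 0.00995 = $7,061.0175
Marlowe Township: $709,650 × 0.00484 = $3,434.706
Total = $18,692.181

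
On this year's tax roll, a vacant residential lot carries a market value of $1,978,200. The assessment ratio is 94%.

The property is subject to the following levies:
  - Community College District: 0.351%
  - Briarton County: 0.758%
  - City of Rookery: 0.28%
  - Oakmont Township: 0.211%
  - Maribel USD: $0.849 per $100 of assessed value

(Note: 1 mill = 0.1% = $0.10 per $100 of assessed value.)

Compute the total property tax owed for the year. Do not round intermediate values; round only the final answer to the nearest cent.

Assessed value = $1,978,200 × 0.94 = $1,859,508
Community College District: $1,859,508 × 0.00351 = $6,526.87308
Briarton County: $1,859,508 × 0.00758 = $14,095.07064
City of Rookery: $1,859,508 × 0.0028 = $5,206.6224
Oakmont Township: $1,859,508 × 0.00211 = $3,923.56188
Maribel USD: $1,859,508 × 0.00849 = $15,787.22292
Total = $45,539.35092

$45,539.35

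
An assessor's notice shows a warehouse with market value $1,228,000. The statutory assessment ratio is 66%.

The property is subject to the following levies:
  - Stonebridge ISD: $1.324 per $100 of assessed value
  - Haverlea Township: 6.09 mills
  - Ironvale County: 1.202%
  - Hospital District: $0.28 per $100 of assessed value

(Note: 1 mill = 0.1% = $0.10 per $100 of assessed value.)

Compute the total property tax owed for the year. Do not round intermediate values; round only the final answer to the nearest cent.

Assessed value = $1,228,000 × 0.66 = $810,480
Stonebridge ISD: $810,480 × 0.01324 = $10,730.7552
Haverlea Township: $810,480 × 0.00609 = $4,935.8232
Ironvale County: $810,480 × 0.01202 = $9,741.9696
Hospital District: $810,480 × 0.0028 = $2,269.344
Total = $27,677.892

$27,677.89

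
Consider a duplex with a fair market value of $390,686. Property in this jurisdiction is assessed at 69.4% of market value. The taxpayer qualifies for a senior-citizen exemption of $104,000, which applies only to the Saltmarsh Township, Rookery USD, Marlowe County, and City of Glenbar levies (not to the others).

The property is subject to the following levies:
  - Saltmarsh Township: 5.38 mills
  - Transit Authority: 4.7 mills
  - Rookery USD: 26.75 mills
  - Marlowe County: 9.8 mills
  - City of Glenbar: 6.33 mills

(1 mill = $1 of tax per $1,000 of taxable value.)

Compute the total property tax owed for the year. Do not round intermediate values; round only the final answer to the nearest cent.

$9,340.33

Assessed value = $390,686 × 0.694 = $271,136.084
Saltmarsh Township: ($271,136.084 − $104,000) × 0.00538 = $167,136.084 × 0.00538 = $899.19213192
Transit Authority: $271,136.084 × 0.0047 = $1,274.3395948
Rookery USD: ($271,136.084 − $104,000) × 0.02675 = $167,136.084 × 0.02675 = $4,470.890247
Marlowe County: ($271,136.084 − $104,000) × 0.0098 = $167,136.084 × 0.0098 = $1,637.9336232
City of Glenbar: ($271,136.084 − $104,000) × 0.00633 = $167,136.084 × 0.00633 = $1,057.97141172
Total = $9,340.32700864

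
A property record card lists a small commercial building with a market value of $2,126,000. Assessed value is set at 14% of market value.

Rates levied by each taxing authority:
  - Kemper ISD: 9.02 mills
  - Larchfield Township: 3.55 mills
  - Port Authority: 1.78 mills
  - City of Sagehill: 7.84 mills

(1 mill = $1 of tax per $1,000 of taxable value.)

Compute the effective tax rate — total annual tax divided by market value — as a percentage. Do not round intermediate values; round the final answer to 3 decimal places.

Assessed value = $2,126,000 × 0.14 = $297,640
Kemper ISD: $297,640 × 0.00902 = $2,684.7128
Larchfield Township: $297,640 × 0.00355 = $1,056.622
Port Authority: $297,640 × 0.00178 = $529.7992
City of Sagehill: $297,640 × 0.00784 = $2,333.4976
Total tax = $6,604.6316
Effective rate = $6,604.6316 ÷ $2,126,000 = 0.311% of market value

0.311%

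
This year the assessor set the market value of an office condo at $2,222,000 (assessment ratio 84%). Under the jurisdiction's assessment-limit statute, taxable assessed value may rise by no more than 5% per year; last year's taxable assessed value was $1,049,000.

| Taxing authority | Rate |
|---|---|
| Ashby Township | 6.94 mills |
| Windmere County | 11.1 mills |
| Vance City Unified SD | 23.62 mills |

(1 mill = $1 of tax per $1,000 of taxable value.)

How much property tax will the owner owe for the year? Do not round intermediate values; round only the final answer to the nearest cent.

Uncapped assessed value = $2,222,000 × 0.84 = $1,866,480
Cap limit = $1,049,000 × 1.05 = $1,101,450
Taxable assessed value = min($1,866,480, $1,101,450) = $1,101,450 (cap binds)
Ashby Township: $1,101,450 × 0.00694 = $7,644.063
Windmere County: $1,101,450 × 0.0111 = $12,226.095
Vance City Unified SD: $1,101,450 × 0.02362 = $26,016.249
Total = $45,886.407

$45,886.41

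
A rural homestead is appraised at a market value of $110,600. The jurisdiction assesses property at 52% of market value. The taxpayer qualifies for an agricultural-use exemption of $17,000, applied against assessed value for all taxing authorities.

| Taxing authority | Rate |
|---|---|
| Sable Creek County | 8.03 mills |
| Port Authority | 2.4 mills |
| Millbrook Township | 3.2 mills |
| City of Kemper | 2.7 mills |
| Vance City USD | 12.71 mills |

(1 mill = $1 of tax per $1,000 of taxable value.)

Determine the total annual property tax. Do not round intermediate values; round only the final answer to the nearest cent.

$1,176.47

Assessed value = $110,600 × 0.52 = $57,512
Taxable value = $57,512 − $17,000 = $40,512
Sable Creek County: $40,512 × 0.00803 = $325.31136
Port Authority: $40,512 × 0.0024 = $97.2288
Millbrook Township: $40,512 × 0.0032 = $129.6384
City of Kemper: $40,512 × 0.0027 = $109.3824
Vance City USD: $40,512 × 0.01271 = $514.90752
Total = $325.31136 + $97.2288 + $129.6384 + $109.3824 + $514.90752 = $1,176.46848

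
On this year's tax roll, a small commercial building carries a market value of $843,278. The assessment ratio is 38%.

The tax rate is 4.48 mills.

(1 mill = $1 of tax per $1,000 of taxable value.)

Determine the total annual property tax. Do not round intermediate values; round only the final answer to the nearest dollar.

$1,436

Assessed value = $843,278 × 0.38 = $320,445.64
Tax = $320,445.64 × 0.00448 = $1,435.5964672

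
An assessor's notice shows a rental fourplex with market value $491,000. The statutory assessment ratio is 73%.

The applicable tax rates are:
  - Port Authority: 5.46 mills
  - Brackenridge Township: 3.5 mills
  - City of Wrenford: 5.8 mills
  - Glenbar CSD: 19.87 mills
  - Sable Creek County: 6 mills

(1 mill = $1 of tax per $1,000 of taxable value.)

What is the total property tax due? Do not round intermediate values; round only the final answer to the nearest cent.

$14,563.01

Assessed value = $491,000 × 0.73 = $358,430
Port Authority: $358,430 × 0.00546 = $1,957.0278
Brackenridge Township: $358,430 × 0.0035 = $1,254.505
City of Wrenford: $358,430 × 0.0058 = $2,078.894
Glenbar CSD: $358,430 × 0.01987 = $7,122.0041
Sable Creek County: $358,430 × 0.006 = $2,150.58
Total = $1,957.0278 + $1,254.505 + $2,078.894 + $7,122.0041 + $2,150.58 = $14,563.0109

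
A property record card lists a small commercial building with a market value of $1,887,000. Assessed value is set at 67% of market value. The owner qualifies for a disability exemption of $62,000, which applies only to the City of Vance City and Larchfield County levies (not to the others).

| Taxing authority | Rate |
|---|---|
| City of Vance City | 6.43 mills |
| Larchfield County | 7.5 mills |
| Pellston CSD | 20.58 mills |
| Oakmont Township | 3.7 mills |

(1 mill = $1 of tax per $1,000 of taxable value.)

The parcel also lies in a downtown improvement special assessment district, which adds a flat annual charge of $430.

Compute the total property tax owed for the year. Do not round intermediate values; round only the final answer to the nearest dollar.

$47,875

Assessed value = $1,887,000 × 0.67 = $1,264,290
City of Vance City: ($1,264,290 − $62,000) × 0.00643 = $1,202,290 × 0.00643 = $7,730.7247
Larchfield County: ($1,264,290 − $62,000) × 0.0075 = $1,202,290 × 0.0075 = $9,017.175
Pellston CSD: $1,264,290 × 0.02058 = $26,019.0882
Oakmont Township: $1,264,290 × 0.0037 = $4,677.873
Levies subtotal = $47,444.8609
Total = $47,444.8609 + $430 = $47,874.8609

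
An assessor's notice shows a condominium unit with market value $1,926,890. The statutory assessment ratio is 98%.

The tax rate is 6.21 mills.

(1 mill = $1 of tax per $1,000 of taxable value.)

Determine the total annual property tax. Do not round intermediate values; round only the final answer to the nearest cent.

$11,726.67

Assessed value = $1,926,890 × 0.98 = $1,888,352.2
Tax = $1,888,352.2 × 0.00621 = $11,726.667162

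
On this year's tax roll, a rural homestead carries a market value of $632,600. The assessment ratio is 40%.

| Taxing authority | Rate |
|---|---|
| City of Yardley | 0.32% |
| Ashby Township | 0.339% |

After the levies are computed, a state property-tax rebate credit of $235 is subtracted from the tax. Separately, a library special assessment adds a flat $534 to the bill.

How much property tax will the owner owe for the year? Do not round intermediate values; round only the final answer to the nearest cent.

Assessed value = $632,600 × 0.4 = $253,040
City of Yardley: $253,040 × 0.0032 = $809.728
Ashby Township: $253,040 × 0.00339 = $857.8056
Levies subtotal = $1,667.5336
After credit = $1,667.5336 − $235 = $1,432.5336
Total = $1,432.5336 + $534 = $1,966.5336

$1,966.53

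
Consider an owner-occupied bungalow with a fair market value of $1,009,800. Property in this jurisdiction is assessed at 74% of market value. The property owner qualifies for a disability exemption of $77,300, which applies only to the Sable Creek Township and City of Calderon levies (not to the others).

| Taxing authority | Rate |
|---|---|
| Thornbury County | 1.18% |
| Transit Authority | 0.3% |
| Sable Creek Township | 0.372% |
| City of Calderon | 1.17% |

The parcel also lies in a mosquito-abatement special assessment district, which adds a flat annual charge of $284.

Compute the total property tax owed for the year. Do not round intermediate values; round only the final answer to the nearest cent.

Assessed value = $1,009,800 × 0.74 = $747,252
Thornbury County: $747,252 × 0.0118 = $8,817.5736
Transit Authority: $747,252 × 0.003 = $2,241.756
Sable Creek Township: ($747,252 − $77,300) × 0.00372 = $669,952 × 0.00372 = $2,492.22144
City of Calderon: ($747,252 − $77,300) × 0.0117 = $669,952 × 0.0117 = $7,838.4384
Levies subtotal = $21,389.98944
Total = $21,389.98944 + $284 = $21,673.98944

$21,673.99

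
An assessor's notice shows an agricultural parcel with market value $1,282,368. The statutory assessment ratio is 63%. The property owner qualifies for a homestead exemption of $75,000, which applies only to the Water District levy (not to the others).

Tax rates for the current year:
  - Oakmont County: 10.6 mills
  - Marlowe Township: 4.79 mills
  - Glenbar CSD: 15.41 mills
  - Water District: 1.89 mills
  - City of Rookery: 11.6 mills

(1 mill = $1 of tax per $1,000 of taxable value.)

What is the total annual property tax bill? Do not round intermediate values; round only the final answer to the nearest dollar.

$35,640

Assessed value = $1,282,368 × 0.63 = $807,891.84
Oakmont County: $807,891.84 × 0.0106 = $8,563.653504
Marlowe Township: $807,891.84 × 0.00479 = $3,869.8019136
Glenbar CSD: $807,891.84 × 0.01541 = $12,449.6132544
Water District: ($807,891.84 − $75,000) × 0.00189 = $732,891.84 × 0.00189 = $1,385.1655776
City of Rookery: $807,891.84 × 0.0116 = $9,371.545344
Total = $35,639.7795936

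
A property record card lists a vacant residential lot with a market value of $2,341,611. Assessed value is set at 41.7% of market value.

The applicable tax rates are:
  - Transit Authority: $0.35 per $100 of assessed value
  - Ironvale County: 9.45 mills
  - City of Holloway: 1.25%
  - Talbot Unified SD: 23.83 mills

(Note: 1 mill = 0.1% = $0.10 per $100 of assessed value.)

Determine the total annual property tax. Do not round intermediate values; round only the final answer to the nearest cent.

Assessed value = $2,341,611 × 0.417 = $976,451.787
Transit Authority: $976,451.787 × 0.0035 = $3,417.5812545
Ironvale County: $976,451.787 × 0.00945 = $9,227.46938715
City of Holloway: $976,451.787 × 0.0125 = $12,205.6473375
Talbot Unified SD: $976,451.787 × 0.02383 = $23,268.84608421
Total = $48,119.54406336

$48,119.54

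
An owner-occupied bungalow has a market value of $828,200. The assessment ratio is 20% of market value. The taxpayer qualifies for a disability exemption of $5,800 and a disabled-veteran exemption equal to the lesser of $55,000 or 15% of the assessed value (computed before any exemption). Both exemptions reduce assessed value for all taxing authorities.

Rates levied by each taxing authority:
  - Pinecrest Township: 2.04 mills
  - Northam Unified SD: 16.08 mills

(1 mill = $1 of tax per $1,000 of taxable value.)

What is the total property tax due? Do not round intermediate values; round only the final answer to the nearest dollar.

$2,446

Assessed value = $828,200 × 0.2 = $165,640
Disabled-veteran exemption = min($55,000, 15% × $165,640) = min($55,000, $24,846) = $24,846 (percentage binds)
Taxable value = $165,640 − $5,800 − $24,846 = $134,994
Pinecrest Township: $134,994 × 0.00204 = $275.38776
Northam Unified SD: $134,994 × 0.01608 = $2,170.70352
Total = $2,446.09128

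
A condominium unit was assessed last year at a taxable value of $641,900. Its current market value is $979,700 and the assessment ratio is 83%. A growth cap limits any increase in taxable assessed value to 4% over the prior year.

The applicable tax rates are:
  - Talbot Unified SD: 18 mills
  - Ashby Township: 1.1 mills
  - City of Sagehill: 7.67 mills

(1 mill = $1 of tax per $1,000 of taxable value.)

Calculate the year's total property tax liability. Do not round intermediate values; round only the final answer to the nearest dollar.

Uncapped assessed value = $979,700 × 0.83 = $813,151
Cap limit = $641,900 × 1.04 = $667,576
Taxable assessed value = min($813,151, $667,576) = $667,576 (cap binds)
Talbot Unified SD: $667,576 × 0.018 = $12,016.368
Ashby Township: $667,576 × 0.0011 = $734.3336
City of Sagehill: $667,576 × 0.00767 = $5,120.30792
Total = $17,871.00952

$17,871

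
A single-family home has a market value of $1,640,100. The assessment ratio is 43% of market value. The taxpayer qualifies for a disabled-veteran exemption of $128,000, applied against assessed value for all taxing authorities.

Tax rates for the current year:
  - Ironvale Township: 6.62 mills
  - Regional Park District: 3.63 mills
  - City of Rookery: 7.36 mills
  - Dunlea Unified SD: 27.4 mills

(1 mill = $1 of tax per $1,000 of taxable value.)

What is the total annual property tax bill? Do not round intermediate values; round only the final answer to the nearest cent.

Assessed value = $1,640,100 × 0.43 = $705,243
Taxable value = $705,243 − $128,000 = $577,243
Ironvale Township: $577,243 × 0.00662 = $3,821.34866
Regional Park District: $577,243 × 0.00363 = $2,095.39209
City of Rookery: $577,243 × 0.00736 = $4,248.50848
Dunlea Unified SD: $577,243 × 0.0274 = $15,816.4582
Total = $3,821.34866 + $2,095.39209 + $4,248.50848 + $15,816.4582 = $25,981.70743

$25,981.71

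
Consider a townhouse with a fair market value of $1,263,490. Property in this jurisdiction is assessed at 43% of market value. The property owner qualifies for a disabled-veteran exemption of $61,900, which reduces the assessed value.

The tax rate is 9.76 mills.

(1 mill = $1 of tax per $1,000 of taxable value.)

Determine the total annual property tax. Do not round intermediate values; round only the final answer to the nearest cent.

Assessed value = $1,263,490 × 0.43 = $543,300.7
Taxable value = $543,300.7 − $61,900 = $481,400.7
Tax = $481,400.7 × 0.00976 = $4,698.470832

$4,698.47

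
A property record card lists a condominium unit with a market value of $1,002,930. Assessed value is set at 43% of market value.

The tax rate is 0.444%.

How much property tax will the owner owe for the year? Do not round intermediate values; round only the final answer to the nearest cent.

Assessed value = $1,002,930 × 0.43 = $431,259.9
Tax = $431,259.9 × 0.00444 = $1,914.793956

$1,914.79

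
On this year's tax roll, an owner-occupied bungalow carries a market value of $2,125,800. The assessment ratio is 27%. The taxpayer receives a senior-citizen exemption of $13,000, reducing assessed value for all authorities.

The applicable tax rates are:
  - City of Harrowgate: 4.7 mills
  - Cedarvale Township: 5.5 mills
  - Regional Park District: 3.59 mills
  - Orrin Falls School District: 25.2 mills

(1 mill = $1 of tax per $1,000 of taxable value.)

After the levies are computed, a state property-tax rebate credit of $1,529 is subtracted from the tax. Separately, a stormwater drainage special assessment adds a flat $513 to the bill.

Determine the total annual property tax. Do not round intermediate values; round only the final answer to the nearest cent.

$20,856.06

Assessed value = $2,125,800 × 0.27 = $573,966
Taxable value = $573,966 − $13,000 = $560,966
City of Harrowgate: $560,966 × 0.0047 = $2,636.5402
Cedarvale Township: $560,966 × 0.0055 = $3,085.313
Regional Park District: $560,966 × 0.00359 = $2,013.86794
Orrin Falls School District: $560,966 × 0.0252 = $14,136.3432
Levies subtotal = $21,872.06434
After credit = $21,872.06434 − $1,529 = $20,343.06434
Total = $20,343.06434 + $513 = $20,856.06434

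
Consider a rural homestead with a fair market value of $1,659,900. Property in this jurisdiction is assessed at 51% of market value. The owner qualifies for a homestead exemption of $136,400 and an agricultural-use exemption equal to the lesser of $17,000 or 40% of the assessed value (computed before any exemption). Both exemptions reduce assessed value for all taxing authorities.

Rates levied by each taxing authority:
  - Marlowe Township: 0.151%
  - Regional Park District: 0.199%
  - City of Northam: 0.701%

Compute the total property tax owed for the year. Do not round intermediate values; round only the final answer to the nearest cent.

Assessed value = $1,659,900 × 0.51 = $846,549
Agricultural-use exemption = min($17,000, 40% × $846,549) = min($17,000, $338,619.6) = $17,000 (dollar cap binds)
Taxable value = $846,549 − $136,400 − $17,000 = $693,149
Marlowe Township: $693,149 × 0.00151 = $1,046.65499
Regional Park District: $693,149 × 0.00199 = $1,379.36651
City of Northam: $693,149 × 0.00701 = $4,858.97449
Total = $7,284.99599

$7,285.00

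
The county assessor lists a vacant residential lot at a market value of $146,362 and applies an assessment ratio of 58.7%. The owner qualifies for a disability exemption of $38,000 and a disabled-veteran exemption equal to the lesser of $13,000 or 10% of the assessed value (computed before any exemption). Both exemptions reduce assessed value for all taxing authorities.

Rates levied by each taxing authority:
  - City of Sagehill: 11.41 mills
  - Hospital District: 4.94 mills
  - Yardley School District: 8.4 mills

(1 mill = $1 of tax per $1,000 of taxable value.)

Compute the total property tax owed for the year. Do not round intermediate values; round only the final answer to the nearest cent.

$973.25

Assessed value = $146,362 × 0.587 = $85,914.494
Disabled-veteran exemption = min($13,000, 10% × $85,914.494) = min($13,000, $8,591.4494) = $8,591.4494 (percentage binds)
Taxable value = $85,914.494 − $38,000 − $8,591.4494 = $39,323.0446
City of Sagehill: $39,323.0446 × 0.01141 = $448.675938886
Hospital District: $39,323.0446 × 0.00494 = $194.255840324
Yardley School District: $39,323.0446 × 0.0084 = $330.31357464
Total = $973.24535385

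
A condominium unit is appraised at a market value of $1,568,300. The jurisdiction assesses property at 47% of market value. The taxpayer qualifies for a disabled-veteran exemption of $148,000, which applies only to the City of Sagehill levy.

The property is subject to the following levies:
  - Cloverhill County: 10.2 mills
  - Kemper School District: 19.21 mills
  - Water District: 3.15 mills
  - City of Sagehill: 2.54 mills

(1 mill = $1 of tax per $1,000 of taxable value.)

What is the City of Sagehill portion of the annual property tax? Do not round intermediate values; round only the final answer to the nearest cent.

Assessed value = $1,568,300 × 0.47 = $737,101
City of Sagehill taxable value = $737,101 − $148,000 = $589,101
City of Sagehill levy = $589,101 × 0.00254 = $1,496.31654

$1,496.32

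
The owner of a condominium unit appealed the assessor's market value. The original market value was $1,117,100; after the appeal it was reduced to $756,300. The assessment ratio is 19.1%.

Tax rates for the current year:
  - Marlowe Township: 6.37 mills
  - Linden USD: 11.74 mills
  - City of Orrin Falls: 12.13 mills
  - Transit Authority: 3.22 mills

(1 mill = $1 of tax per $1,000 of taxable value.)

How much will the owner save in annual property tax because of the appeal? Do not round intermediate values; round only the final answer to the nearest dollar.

$2,306

Old assessed value = $1,117,100 × 0.191 = $213,366.1
New assessed value = $756,300 × 0.191 = $144,453.3
Combined rate = 0.00637 + 0.01174 + 0.01213 + 0.00322 = 0.03346
Old tax = $213,366.1 × 0.03346 = $7,139.229706
New tax = $144,453.3 × 0.03346 = $4,833.407418
Reduction = $7,139.229706 − $4,833.407418 = $2,305.822288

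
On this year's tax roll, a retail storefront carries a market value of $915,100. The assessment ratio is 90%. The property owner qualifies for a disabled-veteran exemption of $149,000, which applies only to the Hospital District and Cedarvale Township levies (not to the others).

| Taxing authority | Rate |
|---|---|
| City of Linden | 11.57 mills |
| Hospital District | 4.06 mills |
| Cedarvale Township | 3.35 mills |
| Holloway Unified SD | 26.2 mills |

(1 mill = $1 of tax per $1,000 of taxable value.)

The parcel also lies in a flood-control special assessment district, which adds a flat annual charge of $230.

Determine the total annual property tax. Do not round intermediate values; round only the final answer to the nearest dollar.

Assessed value = $915,100 × 0.9 = $823,590
City of Linden: $823,590 × 0.01157 = $9,528.9363
Hospital District: ($823,590 − $149,000) × 0.00406 = $674,590 × 0.00406 = $2,738.8354
Cedarvale Township: ($823,590 − $149,000) × 0.00335 = $674,590 × 0.00335 = $2,259.8765
Holloway Unified SD: $823,590 × 0.0262 = $21,578.058
Levies subtotal = $36,105.7062
Total = $36,105.7062 + $230 = $36,335.7062

$36,336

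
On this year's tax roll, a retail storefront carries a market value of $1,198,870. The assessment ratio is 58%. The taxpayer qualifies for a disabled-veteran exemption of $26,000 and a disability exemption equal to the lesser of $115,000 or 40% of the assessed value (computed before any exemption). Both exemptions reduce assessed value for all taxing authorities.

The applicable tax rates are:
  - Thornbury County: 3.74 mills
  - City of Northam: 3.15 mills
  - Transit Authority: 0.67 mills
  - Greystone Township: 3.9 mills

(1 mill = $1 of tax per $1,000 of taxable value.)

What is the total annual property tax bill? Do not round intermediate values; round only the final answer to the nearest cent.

$6,352.79

Assessed value = $1,198,870 × 0.58 = $695,344.6
Disability exemption = min($115,000, 40% × $695,344.6) = min($115,000, $278,137.84) = $115,000 (dollar cap binds)
Taxable value = $695,344.6 − $26,000 − $115,000 = $554,344.6
Thornbury County: $554,344.6 × 0.00374 = $2,073.248804
City of Northam: $554,344.6 × 0.00315 = $1,746.18549
Transit Authority: $554,344.6 × 0.00067 = $371.410882
Greystone Township: $554,344.6 × 0.0039 = $2,161.94394
Total = $6,352.789116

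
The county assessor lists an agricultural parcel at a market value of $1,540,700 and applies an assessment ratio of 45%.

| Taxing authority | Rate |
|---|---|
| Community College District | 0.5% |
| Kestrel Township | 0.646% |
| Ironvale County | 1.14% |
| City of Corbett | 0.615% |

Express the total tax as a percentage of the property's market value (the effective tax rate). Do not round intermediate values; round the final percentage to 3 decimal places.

Assessed value = $1,540,700 × 0.45 = $693,315
Community College District: $693,315 × 0.005 = $3,466.575
Kestrel Township: $693,315 × 0.00646 = $4,478.8149
Ironvale County: $693,315 × 0.0114 = $7,903.791
City of Corbett: $693,315 × 0.00615 = $4,263.88725
Total tax = $20,113.06815
Effective rate = $20,113.06815 ÷ $1,540,700 = 1.305% of market value

1.305%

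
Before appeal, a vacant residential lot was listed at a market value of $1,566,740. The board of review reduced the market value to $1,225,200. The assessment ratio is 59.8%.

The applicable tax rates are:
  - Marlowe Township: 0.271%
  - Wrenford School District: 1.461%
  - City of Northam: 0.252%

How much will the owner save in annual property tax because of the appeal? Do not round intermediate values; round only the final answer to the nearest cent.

$4,052.14

Old assessed value = $1,566,740 × 0.598 = $936,910.52
New assessed value = $1,225,200 × 0.598 = $732,669.6
Combined rate = 0.00271 + 0.01461 + 0.00252 = 0.01984
Old tax = $936,910.52 × 0.01984 = $18,588.3047168
New tax = $732,669.6 × 0.01984 = $14,536.164864
Reduction = $18,588.3047168 − $14,536.164864 = $4,052.1398528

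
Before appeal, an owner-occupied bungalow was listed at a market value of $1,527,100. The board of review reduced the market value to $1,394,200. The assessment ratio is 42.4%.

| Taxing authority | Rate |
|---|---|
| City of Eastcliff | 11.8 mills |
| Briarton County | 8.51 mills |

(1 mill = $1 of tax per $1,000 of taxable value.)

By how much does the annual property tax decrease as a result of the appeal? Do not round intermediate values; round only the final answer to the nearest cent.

Old assessed value = $1,527,100 × 0.424 = $647,490.4
New assessed value = $1,394,200 × 0.424 = $591,140.8
Combined rate = 0.0118 + 0.00851 = 0.02031
Old tax = $647,490.4 × 0.02031 = $13,150.530024
New tax = $591,140.8 × 0.02031 = $12,006.069648
Reduction = $13,150.530024 − $12,006.069648 = $1,144.460376

$1,144.46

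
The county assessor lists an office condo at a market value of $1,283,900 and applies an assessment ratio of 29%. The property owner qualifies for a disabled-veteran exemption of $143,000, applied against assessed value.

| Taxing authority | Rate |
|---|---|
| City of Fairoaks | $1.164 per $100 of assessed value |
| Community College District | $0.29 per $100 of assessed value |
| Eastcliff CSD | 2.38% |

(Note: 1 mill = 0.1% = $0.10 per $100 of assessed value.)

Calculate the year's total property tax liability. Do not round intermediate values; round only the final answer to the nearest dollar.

Assessed value = $1,283,900 × 0.29 = $372,331
Taxable value = $372,331 − $143,000 = $229,331
City of Fairoaks: $229,331 × 0.01164 = $2,669.41284
Community College District: $229,331 × 0.0029 = $665.0599
Eastcliff CSD: $229,331 × 0.0238 = $5,458.0778
Total = $8,792.55054

$8,793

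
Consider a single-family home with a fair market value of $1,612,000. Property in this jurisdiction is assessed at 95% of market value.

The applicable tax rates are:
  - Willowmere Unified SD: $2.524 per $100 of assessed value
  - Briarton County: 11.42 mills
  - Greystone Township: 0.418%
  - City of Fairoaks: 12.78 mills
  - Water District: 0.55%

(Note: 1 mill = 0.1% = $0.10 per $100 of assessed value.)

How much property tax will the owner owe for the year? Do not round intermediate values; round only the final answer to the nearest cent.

Assessed value = $1,612,000 × 0.95 = $1,531,400
Willowmere Unified SD: $1,531,400 × 0.02524 = $38,652.536
Briarton County: $1,531,400 × 0.01142 = $17,488.588
Greystone Township: $1,531,400 × 0.00418 = $6,401.252
City of Fairoaks: $1,531,400 × 0.01278 = $19,571.292
Water District: $1,531,400 × 0.0055 = $8,422.7
Total = $90,536.368

$90,536.37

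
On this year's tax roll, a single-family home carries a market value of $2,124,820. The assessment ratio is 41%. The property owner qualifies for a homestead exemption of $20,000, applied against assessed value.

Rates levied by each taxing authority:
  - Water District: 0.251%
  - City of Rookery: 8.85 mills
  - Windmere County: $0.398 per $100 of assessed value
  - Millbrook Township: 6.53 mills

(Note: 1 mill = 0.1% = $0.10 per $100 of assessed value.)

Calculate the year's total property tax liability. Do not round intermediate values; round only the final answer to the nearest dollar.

$18,615

Assessed value = $2,124,820 × 0.41 = $871,176.2
Taxable value = $871,176.2 − $20,000 = $851,176.2
Water District: $851,176.2 × 0.00251 = $2,136.452262
City of Rookery: $851,176.2 × 0.00885 = $7,532.90937
Windmere County: $851,176.2 × 0.00398 = $3,387.681276
Millbrook Township: $851,176.2 × 0.00653 = $5,558.180586
Total = $18,615.223494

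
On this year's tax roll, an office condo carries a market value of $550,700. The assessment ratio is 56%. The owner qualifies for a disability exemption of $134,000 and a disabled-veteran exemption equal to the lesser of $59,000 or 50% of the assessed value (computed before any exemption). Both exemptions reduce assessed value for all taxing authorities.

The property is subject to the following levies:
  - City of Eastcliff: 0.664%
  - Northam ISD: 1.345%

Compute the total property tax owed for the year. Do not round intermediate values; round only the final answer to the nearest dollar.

$2,318

Assessed value = $550,700 × 0.56 = $308,392
Disabled-veteran exemption = min($59,000, 50% × $308,392) = min($59,000, $154,196) = $59,000 (dollar cap binds)
Taxable value = $308,392 − $134,000 − $59,000 = $115,392
City of Eastcliff: $115,392 × 0.00664 = $766.20288
Northam ISD: $115,392 × 0.01345 = $1,552.0224
Total = $2,318.22528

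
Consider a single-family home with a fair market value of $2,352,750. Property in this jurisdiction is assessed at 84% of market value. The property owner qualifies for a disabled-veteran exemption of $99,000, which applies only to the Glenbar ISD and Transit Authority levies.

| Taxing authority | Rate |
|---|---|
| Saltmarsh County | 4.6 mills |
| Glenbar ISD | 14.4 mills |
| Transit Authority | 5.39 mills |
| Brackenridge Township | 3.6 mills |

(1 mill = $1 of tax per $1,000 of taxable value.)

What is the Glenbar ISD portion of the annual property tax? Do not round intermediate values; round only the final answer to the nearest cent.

$27,033.26

Assessed value = $2,352,750 × 0.84 = $1,976,310
Glenbar ISD taxable value = $1,976,310 − $99,000 = $1,877,310
Glenbar ISD levy = $1,877,310 × 0.0144 = $27,033.264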